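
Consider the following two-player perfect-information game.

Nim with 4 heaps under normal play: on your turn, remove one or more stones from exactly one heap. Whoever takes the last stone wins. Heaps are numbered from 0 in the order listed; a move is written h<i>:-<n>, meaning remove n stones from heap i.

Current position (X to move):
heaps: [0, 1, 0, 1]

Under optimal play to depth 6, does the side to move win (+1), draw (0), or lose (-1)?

ply 1, X at (0,1,0,1) | h1:-1=-1→(0,0,0,1)*; h3:-1=-1→(0,1,0,0)
ply 2, O at (0,0,0,1) | h3:-1=+1→(0,0,0,0)*
ply 3: (0,0,0,0) is terminal -1 (X); from (0,1,0,1) depth 6

value((0,1,0,1), X) = -1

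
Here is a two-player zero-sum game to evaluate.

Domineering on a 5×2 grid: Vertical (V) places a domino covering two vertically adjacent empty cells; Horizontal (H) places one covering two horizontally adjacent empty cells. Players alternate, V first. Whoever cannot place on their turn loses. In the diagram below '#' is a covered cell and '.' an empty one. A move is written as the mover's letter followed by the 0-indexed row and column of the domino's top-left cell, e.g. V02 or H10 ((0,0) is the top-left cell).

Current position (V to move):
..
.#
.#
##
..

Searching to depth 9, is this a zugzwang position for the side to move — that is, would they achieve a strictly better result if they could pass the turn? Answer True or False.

zugzwang(../.#/.#/##/.., V) = False

[../.#/.#/##/..] V move#1: V00:-1/#./##/.#/##/..*, V10:-1/../##/##/##/..
[#./##/.#/##/..] H move#2: H40:+1/#./##/.#/##/##*
[#./##/.#/##/##] end (terminal -1, V#3); searched ../.#/.#/##/.. to 9
suppose V passes — search the same position with H to move:
pass> [../.#/.#/##/..] H move#1: H00:+1/##/.#/.#/##/..*, H40:-1/../.#/.#/##/##
pass> [##/.#/.#/##/..] V move#2: V10:-1/##/##/##/##/..*
pass> [##/##/##/##/..] H move#3: H40:+1/##/##/##/##/##*
pass> [##/##/##/##/##] end (terminal -1, V#4); searched ../.#/.#/##/.. to 9
for V: play -1, pass -1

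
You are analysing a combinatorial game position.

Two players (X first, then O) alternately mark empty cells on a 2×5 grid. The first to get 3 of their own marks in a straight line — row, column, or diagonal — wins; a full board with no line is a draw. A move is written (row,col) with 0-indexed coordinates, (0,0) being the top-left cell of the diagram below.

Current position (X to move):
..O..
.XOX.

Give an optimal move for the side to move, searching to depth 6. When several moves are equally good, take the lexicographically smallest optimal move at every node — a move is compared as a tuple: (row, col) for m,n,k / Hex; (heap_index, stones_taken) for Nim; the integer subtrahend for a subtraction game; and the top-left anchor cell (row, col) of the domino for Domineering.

X's best at [..O../.XOX.]: (0,1)

p1 X@[..O../.XOX.]: (0,0)[X.O../.XOX.]-1 (0,1)[.XO../.XOX.]+0* (0,3)[..OX./.XOX.]+0 (0,4)[..O.X/.XOX.]-1 (1,0)[..O../XXOX.]-1 (1,4)[..O../.XOXX]-1
p2 O@[.XO../.XOX.]: (0,0)[OXO../.XOX.]+0* (0,3)[.XOO./.XOX.]+0 (0,4)[.XO.O/.XOX.]+0 (1,0)[.XO../OXOX.]+0 (1,4)[.XO../.XOXO]+0
p3 X@[OXO../.XOX.]: (0,3)[OXOX./.XOX.]+0* (0,4)[OXO.X/.XOX.]+0 (1,0)[OXO../XXOX.]+0 (1,4)[OXO../.XOXX]+0
p4 O@[OXOX./.XOX.]: (0,4)[OXOXO/.XOX.]+0* (1,0)[OXOX./OXOX.]+0 (1,4)[OXOX./.XOXO]+0
p5 X@[OXOXO/.XOX.]: (1,0)[OXOXO/XXOX.]+0* (1,4)[OXOXO/.XOXX]+0
p6 O@[OXOXO/XXOX.]: (1,4)[OXOXO/XXOXO]+0*
p7 X@[OXOXO/XXOXO] terminal +0; root [..O../.XOX.] d6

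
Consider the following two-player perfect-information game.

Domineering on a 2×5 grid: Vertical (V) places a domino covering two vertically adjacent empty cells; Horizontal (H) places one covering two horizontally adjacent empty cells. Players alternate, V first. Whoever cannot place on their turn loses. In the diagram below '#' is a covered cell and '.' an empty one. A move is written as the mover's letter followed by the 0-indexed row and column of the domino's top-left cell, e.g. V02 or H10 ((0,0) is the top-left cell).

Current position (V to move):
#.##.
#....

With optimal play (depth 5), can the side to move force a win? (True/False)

V winning at [#.##./#....]: False

ply 1, V at #.##./#.... | V01=-1→####./##...*; V04=-1→#.###/#...#
ply 2, H at ####./##... | H12=-1→####./####.; H13=+1→####./##.##*
ply 3: ####./##.## is terminal -1 (V); from #.##./#.... depth 5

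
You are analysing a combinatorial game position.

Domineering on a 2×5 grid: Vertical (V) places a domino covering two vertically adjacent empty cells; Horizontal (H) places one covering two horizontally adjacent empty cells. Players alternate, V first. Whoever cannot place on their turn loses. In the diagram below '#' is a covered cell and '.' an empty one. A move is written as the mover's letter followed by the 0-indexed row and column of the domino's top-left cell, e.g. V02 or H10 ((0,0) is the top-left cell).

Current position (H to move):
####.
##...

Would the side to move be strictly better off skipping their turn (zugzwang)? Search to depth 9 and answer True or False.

zugzwang(####./##..., H) = False

p1 H@[####./##...]: H12[####./####.]-1 H13[####./##.##]+1*
p2 V@[####./##.##] terminal -1; root [####./##...] d9
pass branch (V moves first from the same position):
  | p1 V@[####./##...]: V04[#####/##..#]-1*
  | p2 H@[#####/##..#]: H12[#####/#####]+1*
  | p3 V@[#####/#####] terminal -1; root [####./##...] d9
H moving scores +1; H passing scores +1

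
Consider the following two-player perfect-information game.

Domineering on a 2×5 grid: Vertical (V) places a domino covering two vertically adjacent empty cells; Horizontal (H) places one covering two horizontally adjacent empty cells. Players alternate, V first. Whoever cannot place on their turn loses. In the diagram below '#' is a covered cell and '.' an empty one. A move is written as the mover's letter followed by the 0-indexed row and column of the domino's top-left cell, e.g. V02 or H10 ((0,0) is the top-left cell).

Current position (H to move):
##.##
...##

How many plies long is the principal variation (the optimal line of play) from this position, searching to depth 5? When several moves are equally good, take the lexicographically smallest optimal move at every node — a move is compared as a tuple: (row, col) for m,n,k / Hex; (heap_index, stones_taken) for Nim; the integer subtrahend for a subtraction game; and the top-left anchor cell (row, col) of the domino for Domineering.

p1 H@[##.##/...##]: H10[##.##/##.##]-1 H11[##.##/.####]+1*
p2 V@[##.##/.####] terminal -1; root [##.##/...##] d5

PV length from [##.##/...##]: 1 ply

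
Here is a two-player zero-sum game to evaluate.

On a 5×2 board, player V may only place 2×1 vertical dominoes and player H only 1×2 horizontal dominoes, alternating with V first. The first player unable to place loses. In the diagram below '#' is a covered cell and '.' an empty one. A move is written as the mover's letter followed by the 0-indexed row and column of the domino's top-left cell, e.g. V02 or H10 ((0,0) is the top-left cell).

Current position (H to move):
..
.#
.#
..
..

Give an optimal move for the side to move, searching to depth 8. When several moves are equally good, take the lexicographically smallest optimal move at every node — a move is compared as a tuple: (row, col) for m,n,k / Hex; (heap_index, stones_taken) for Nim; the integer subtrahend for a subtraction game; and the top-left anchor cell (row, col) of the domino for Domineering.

p1 H@[../.#/.#/../..]: H00[##/.#/.#/../..]-1 H30[../.#/.#/##/..]+1* H40[../.#/.#/../##]+1
p2 V@[../.#/.#/##/..]: V00[#./##/.#/##/..]-1* V10[../##/##/##/..]-1
p3 H@[#./##/.#/##/..]: H40[#./##/.#/##/##]+1*
p4 V@[#./##/.#/##/##] terminal -1; root [../.#/.#/../..] d8

H's best at [../.#/.#/../..]: H30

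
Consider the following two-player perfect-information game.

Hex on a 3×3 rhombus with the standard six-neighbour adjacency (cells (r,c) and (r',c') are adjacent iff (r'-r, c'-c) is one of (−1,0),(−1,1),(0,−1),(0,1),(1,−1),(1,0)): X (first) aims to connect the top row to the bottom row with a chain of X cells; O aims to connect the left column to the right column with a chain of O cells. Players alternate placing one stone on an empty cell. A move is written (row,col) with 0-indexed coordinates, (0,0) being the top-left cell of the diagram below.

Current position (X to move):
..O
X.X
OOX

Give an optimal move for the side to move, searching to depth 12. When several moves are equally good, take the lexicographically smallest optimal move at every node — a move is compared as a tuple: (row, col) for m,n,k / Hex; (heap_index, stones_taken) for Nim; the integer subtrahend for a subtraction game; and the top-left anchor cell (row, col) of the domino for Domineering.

ply 1, X at ..O/X.X/OOX | (0,0)=-1→X.O/X.X/OOX; (0,1)=-1→.XO/X.X/OOX; (1,1)=+1→..O/XXX/OOX*
ply 2, O at ..O/XXX/OOX | (0,0)=-1→O.O/XXX/OOX*; (0,1)=-1→.OO/XXX/OOX
ply 3, X at O.O/XXX/OOX | (0,1)=+1→OXO/XXX/OOX*
ply 4: OXO/XXX/OOX is terminal -1 (O); from ..O/X.X/OOX depth 12

X's best at [..O/X.X/OOX]: (1,1)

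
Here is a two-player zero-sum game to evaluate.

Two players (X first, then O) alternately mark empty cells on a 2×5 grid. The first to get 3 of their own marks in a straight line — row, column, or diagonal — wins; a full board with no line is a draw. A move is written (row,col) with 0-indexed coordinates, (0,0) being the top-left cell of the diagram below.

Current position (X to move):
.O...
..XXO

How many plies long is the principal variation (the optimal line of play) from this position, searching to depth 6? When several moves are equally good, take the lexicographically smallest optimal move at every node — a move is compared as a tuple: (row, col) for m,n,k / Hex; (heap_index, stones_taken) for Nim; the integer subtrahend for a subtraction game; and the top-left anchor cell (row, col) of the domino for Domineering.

PV length from [.O.../..XXO]: 1 ply

p1 X@[.O.../..XXO]: (0,0)[XO.../..XXO]+0 (0,2)[.OX../..XXO]+0 (0,3)[.O.X./..XXO]+0 (0,4)[.O..X/..XXO]+0 (1,0)[.O.../X.XXO]+0 (1,1)[.O.../.XXXO]+1*
p2 O@[.O.../.XXXO] terminal -1; root [.O.../..XXO] d6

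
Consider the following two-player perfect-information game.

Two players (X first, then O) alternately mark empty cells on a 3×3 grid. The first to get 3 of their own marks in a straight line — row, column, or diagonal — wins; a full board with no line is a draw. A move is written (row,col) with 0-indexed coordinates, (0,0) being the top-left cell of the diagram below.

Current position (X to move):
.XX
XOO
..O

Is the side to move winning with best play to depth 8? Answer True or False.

p1 X@[.XX/XOO/..O]: (0,0)[XXX/XOO/..O]+1* (2,0)[.XX/XOO/X.O]-1 (2,1)[.XX/XOO/.XO]-1
p2 O@[XXX/XOO/..O] terminal -1; root [.XX/XOO/..O] d8

X winning at [.XX/XOO/..O]: True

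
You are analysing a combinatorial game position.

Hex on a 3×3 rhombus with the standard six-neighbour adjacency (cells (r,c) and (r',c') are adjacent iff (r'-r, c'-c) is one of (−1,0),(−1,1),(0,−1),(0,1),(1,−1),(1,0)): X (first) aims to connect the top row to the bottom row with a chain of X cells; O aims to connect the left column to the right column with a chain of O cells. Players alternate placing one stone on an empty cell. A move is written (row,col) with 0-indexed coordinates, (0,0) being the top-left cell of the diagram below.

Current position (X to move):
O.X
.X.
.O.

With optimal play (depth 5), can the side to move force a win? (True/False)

X winning at [O.X/.X./.O.]: True

[O.X/.X./.O.] X move#1: (0,1):-1/OXX/.X./.O., (1,0):-1/O.X/XX./.O., (1,2):+1/O.X/.XX/.O.*, (2,0):+1/O.X/.X./XO., (2,2):+1/O.X/.X./.OX
[O.X/.XX/.O.] O move#2: (0,1):-1/OOX/.XX/.O.*, (1,0):-1/O.X/OXX/.O., (2,0):-1/O.X/.XX/OO., (2,2):-1/O.X/.XX/.OO
[OOX/.XX/.O.] X move#3: (1,0):+1/OOX/XXX/.O.*, (2,0):+1/OOX/.XX/XO., (2,2):+1/OOX/.XX/.OX
[OOX/XXX/.O.] O move#4: (2,0):-1/OOX/XXX/OO.*, (2,2):-1/OOX/XXX/.OO
[OOX/XXX/OO.] X move#5: (2,2):+1/OOX/XXX/OOX*
[OOX/XXX/OOX] end (terminal -1, O#6); searched O.X/.X./.O. to 5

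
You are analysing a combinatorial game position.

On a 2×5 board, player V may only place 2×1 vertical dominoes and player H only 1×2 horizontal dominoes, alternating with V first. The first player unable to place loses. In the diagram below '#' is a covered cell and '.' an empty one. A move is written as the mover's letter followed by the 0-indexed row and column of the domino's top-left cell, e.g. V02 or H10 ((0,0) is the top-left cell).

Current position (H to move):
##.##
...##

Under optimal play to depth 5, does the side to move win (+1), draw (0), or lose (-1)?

value(##.##/...##, H) = +1

ply 1, H at ##.##/...## | H10=-1→##.##/##.##; H11=+1→##.##/.####*
ply 2: ##.##/.#### is terminal -1 (V); from ##.##/...## depth 5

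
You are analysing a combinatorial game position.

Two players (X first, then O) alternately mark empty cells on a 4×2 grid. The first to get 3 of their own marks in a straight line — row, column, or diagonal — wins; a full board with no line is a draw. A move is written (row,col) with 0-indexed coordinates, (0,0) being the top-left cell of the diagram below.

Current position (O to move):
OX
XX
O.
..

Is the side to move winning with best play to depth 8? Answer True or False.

O winning at [OX/XX/O./..]: False

ply 1, O at OX/XX/O./.. | (2,1)=+0→OX/XX/OO/..*; (3,0)=-1→OX/XX/O./O.; (3,1)=-1→OX/XX/O./.O
ply 2, X at OX/XX/OO/.. | (3,0)=+0→OX/XX/OO/X.*; (3,1)=+0→OX/XX/OO/.X
ply 3, O at OX/XX/OO/X. | (3,1)=+0→OX/XX/OO/XO*
ply 4: OX/XX/OO/XO is terminal +0 (X); from OX/XX/O./.. depth 8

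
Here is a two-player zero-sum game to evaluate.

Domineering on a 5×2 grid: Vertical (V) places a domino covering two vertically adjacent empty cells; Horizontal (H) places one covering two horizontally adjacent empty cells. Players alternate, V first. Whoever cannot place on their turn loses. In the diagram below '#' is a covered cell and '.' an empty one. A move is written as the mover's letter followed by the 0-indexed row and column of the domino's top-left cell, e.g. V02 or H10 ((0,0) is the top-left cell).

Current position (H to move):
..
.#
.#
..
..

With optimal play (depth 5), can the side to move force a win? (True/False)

[../.#/.#/../..] H move#1: H00:-1/##/.#/.#/../.., H30:+1/../.#/.#/##/..*, H40:+1/../.#/.#/../##
[../.#/.#/##/..] V move#2: V00:-1/#./##/.#/##/..*, V10:-1/../##/##/##/..
[#./##/.#/##/..] H move#3: H40:+1/#./##/.#/##/##*
[#./##/.#/##/##] end (terminal -1, V#4); searched ../.#/.#/../.. to 5

H winning at [../.#/.#/../..]: True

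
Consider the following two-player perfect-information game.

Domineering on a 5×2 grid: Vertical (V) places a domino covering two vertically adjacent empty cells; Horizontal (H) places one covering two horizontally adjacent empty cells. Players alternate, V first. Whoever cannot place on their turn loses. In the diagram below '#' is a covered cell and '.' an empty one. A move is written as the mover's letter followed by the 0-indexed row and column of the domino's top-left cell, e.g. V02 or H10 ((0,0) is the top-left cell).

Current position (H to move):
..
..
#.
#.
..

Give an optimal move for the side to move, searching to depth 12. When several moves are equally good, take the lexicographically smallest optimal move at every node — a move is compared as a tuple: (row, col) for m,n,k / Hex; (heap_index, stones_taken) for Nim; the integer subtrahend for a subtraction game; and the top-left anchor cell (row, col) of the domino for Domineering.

p1 H@[../../#./#./..]: H00[##/../#./#./..]+1* H10[../##/#./#./..]+1 H40[../../#./#./##]-1
p2 V@[##/../#./#./..]: V11[##/.#/##/#./..]-1* V21[##/../##/##/..]-1 V31[##/../#./##/.#]-1
p3 H@[##/.#/##/#./..]: H40[##/.#/##/#./##]+1*
p4 V@[##/.#/##/#./##] terminal -1; root [../../#./#./..] d12

H's best at [../../#./#./..]: H00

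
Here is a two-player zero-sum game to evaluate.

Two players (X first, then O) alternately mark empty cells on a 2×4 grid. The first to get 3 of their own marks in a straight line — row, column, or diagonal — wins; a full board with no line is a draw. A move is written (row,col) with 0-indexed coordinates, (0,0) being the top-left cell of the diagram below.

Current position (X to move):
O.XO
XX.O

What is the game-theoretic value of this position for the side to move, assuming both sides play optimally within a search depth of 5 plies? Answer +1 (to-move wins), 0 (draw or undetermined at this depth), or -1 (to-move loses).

value(O.XO/XX.O, X) = +1

[O.XO/XX.O] X move#1: (0,1):+0/OXXO/XX.O, (1,2):+1/O.XO/XXXO*
[O.XO/XXXO] end (terminal -1, O#2); searched O.XO/XX.O to 5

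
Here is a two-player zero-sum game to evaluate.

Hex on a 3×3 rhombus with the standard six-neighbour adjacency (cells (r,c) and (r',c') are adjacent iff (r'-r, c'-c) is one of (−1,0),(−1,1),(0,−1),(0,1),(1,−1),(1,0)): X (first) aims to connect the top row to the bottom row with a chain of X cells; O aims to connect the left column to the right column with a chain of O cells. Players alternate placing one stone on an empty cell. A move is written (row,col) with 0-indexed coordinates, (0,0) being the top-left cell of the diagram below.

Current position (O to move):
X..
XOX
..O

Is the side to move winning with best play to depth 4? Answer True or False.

p1 O@[X../XOX/..O]: (0,1)[XO./XOX/..O]-1 (0,2)[X.O/XOX/..O]-1 (2,0)[X../XOX/O.O]+1* (2,1)[X../XOX/.OO]-1
p2 X@[X../XOX/O.O]: (0,1)[XX./XOX/O.O]-1* (0,2)[X.X/XOX/O.O]-1 (2,1)[X../XOX/OXO]-1
p3 O@[XX./XOX/O.O]: (0,2)[XXO/XOX/O.O]+1* (2,1)[XX./XOX/OOO]+1
p4 X@[XXO/XOX/O.O] terminal -1; root [X../XOX/..O] d4

O winning at [X../XOX/..O]: True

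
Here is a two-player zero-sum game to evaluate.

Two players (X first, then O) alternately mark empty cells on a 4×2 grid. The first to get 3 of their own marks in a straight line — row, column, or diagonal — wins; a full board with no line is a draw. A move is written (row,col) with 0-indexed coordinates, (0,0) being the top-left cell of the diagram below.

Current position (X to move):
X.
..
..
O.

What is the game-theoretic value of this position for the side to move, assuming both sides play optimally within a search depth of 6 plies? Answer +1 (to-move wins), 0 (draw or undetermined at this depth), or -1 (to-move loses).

value(X./../../O., X) = 0

p1 X@[X./../../O.]: (0,1)[XX/../../O.]+0* (1,0)[X./X./../O.]+0 (1,1)[X./.X/../O.]+0 (2,0)[X./../X./O.]+0 (2,1)[X./../.X/O.]+0 (3,1)[X./../../OX]+0
p2 O@[XX/../../O.]: (1,0)[XX/O./../O.]+0* (1,1)[XX/.O/../O.]+0 (2,0)[XX/../O./O.]+0 (2,1)[XX/../.O/O.]+0 (3,1)[XX/../../OO]+0
p3 X@[XX/O./../O.]: (1,1)[XX/OX/../O.]-1 (2,0)[XX/O./X./O.]+0* (2,1)[XX/O./.X/O.]-1 (3,1)[XX/O./../OX]-1
p4 O@[XX/O./X./O.]: (1,1)[XX/OO/X./O.]+0* (2,1)[XX/O./XO/O.]+0 (3,1)[XX/O./X./OO]+0
p5 X@[XX/OO/X./O.]: (2,1)[XX/OO/XX/O.]+0* (3,1)[XX/OO/X./OX]+0
p6 O@[XX/OO/XX/O.]: (3,1)[XX/OO/XX/OO]+0*
p7 X@[XX/OO/XX/OO] terminal +0; root [X./../../O.] d6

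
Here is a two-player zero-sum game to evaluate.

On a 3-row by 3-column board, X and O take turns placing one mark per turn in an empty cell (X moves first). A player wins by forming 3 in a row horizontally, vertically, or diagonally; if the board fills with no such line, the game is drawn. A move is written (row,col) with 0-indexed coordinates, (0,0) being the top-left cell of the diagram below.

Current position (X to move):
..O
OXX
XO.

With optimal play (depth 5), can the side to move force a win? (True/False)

[..O/OXX/XO.] X move#1: (0,0):+0/X.O/OXX/XO.*, (0,1):+0/.XO/OXX/XO., (2,2):+0/..O/OXX/XOX
[X.O/OXX/XO.] O move#2: (0,1):-1/XOO/OXX/XO., (2,2):+0/X.O/OXX/XOO*
[X.O/OXX/XOO] X move#3: (0,1):+0/XXO/OXX/XOO*
[XXO/OXX/XOO] end (terminal +0, O#4); searched ..O/OXX/XO. to 5

X winning at [..O/OXX/XO.]: False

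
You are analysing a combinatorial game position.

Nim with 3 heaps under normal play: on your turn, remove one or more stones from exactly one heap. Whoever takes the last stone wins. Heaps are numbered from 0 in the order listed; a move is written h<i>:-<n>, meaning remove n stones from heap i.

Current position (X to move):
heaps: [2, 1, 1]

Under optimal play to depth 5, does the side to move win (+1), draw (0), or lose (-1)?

value((2,1,1), X) = +1

p1 X@[(2,1,1)]: h0:-1[(1,1,1)]-1 h0:-2[(0,1,1)]+1* h1:-1[(2,0,1)]-1 h2:-1[(2,1,0)]-1
p2 O@[(0,1,1)]: h1:-1[(0,0,1)]-1* h2:-1[(0,1,0)]-1
p3 X@[(0,0,1)]: h2:-1[(0,0,0)]+1*
p4 O@[(0,0,0)] terminal -1; root [(2,1,1)] d5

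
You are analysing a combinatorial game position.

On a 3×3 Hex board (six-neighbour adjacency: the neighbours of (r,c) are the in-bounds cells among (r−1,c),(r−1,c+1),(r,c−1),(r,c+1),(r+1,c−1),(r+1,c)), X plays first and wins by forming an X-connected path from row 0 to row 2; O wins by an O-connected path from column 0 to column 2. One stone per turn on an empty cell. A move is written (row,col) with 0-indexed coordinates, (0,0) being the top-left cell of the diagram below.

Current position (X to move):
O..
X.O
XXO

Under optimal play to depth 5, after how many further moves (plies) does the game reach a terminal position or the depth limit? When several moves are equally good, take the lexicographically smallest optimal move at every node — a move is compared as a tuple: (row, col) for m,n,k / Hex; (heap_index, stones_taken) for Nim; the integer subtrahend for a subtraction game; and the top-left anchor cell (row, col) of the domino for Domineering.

[O../X.O/XXO] X move#1: (0,1):+1/OX./X.O/XXO*, (0,2):+1/O.X/X.O/XXO, (1,1):+1/O../XXO/XXO
[OX./X.O/XXO] end (terminal -1, O#2); searched O../X.O/XXO to 5

PV length from [O../X.O/XXO]: 1 ply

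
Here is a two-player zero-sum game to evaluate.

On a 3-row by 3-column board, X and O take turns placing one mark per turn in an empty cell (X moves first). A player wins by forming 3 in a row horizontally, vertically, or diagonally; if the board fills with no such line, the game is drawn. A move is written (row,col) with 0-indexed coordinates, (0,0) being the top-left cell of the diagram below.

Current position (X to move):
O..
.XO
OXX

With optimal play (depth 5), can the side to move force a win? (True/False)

p1 X@[O../.XO/OXX]: (0,1)[OX./.XO/OXX]+1* (0,2)[O.X/.XO/OXX]-1 (1,0)[O../XXO/OXX]+0
p2 O@[OX./.XO/OXX] terminal -1; root [O../.XO/OXX] d5

X winning at [O../.XO/OXX]: True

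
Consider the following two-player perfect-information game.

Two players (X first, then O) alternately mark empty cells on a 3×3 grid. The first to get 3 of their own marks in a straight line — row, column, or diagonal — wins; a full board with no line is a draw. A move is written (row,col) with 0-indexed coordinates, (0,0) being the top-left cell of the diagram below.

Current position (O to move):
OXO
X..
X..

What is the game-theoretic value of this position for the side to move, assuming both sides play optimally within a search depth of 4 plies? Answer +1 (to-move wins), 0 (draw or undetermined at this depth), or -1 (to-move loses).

p1 O@[OXO/X../X..]: (1,1)[OXO/XO./X..]+0 (1,2)[OXO/X.O/X..]+0 (2,1)[OXO/X../XO.]+0 (2,2)[OXO/X../X.O]+1*
p2 X@[OXO/X../X.O]: (1,1)[OXO/XX./X.O]-1* (1,2)[OXO/X.X/X.O]-1 (2,1)[OXO/X../XXO]-1
p3 O@[OXO/XX./X.O]: (1,2)[OXO/XXO/X.O]+1* (2,1)[OXO/XX./XOO]-1
p4 X@[OXO/XXO/X.O] terminal -1; root [OXO/X../X..] d4

value(OXO/X../X.., O) = +1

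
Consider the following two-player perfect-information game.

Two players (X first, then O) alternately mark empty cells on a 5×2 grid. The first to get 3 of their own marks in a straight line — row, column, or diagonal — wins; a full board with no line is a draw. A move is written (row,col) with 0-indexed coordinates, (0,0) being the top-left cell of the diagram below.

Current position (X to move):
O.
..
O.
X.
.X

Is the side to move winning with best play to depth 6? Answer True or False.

X winning at [O./../O./X./.X]: False

[O./../O./X./.X] X move#1: (0,1):-1/OX/../O./X./.X, (1,0):+0/O./X./O./X./.X*, (1,1):-1/O./.X/O./X./.X, (2,1):-1/O./../OX/X./.X, (3,1):-1/O./../O./XX/.X, (4,0):-1/O./../O./X./XX
[O./X./O./X./.X] O move#2: (0,1):+0/OO/X./O./X./.X*, (1,1):+0/O./XO/O./X./.X, (2,1):+0/O./X./OO/X./.X, (3,1):+0/O./X./O./XO/.X, (4,0):+0/O./X./O./X./OX
[OO/X./O./X./.X] X move#3: (1,1):+0/OO/XX/O./X./.X*, (2,1):+0/OO/X./OX/X./.X, (3,1):+0/OO/X./O./XX/.X, (4,0):+0/OO/X./O./X./XX
[OO/XX/O./X./.X] O move#4: (2,1):+0/OO/XX/OO/X./.X*, (3,1):+0/OO/XX/O./XO/.X, (4,0):+0/OO/XX/O./X./OX
[OO/XX/OO/X./.X] X move#5: (3,1):+0/OO/XX/OO/XX/.X*, (4,0):+0/OO/XX/OO/X./XX
[OO/XX/OO/XX/.X] O move#6: (4,0):+0/OO/XX/OO/XX/OX*
[OO/XX/OO/XX/OX] end (terminal +0, X#7); searched O./../O./X./.X to 6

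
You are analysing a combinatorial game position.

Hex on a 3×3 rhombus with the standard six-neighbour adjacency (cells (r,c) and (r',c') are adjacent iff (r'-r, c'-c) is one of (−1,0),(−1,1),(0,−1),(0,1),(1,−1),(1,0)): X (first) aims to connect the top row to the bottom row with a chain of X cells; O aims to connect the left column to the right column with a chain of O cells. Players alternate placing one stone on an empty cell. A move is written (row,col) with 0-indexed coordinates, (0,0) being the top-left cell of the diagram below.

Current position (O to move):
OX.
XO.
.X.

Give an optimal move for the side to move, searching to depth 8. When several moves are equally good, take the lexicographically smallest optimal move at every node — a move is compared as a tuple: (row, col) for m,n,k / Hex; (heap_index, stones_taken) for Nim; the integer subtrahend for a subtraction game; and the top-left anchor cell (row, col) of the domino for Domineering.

ply 1, O at OX./XO./.X. | (0,2)=-1→OXO/XO./.X.; (1,2)=-1→OX./XOO/.X.; (2,0)=+1→OX./XO./OX.*; (2,2)=-1→OX./XO./.XO
ply 2, X at OX./XO./OX. | (0,2)=-1→OXX/XO./OX.*; (1,2)=-1→OX./XOX/OX.; (2,2)=-1→OX./XO./OXX
ply 3, O at OXX/XO./OX. | (1,2)=+1→OXX/XOO/OX.*; (2,2)=-1→OXX/XO./OXO
ply 4: OXX/XOO/OX. is terminal -1 (X); from OX./XO./.X. depth 8

O's best at [OX./XO./.X.]: (2,0)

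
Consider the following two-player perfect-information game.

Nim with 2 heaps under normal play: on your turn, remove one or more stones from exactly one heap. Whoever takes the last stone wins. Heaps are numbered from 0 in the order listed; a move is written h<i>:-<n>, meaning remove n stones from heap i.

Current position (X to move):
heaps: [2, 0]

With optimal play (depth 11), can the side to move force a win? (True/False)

[(2,0)] X move#1: h0:-1:-1/(1,0), h0:-2:+1/(0,0)*
[(0,0)] end (terminal -1, O#2); searched (2,0) to 11

X winning at [(2,0)]: True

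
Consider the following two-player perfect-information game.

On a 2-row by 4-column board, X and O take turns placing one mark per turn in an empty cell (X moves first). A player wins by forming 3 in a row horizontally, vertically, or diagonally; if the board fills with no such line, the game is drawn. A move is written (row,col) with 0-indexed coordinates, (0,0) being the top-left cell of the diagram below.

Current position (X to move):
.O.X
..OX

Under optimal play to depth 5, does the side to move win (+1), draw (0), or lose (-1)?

value(.O.X/..OX, X) = 0

p1 X@[.O.X/..OX]: (0,0)[XO.X/..OX]+0* (0,2)[.OXX/..OX]+0 (1,0)[.O.X/X.OX]+0 (1,1)[.O.X/.XOX]+0
p2 O@[XO.X/..OX]: (0,2)[XOOX/..OX]+0* (1,0)[XO.X/O.OX]+0 (1,1)[XO.X/.OOX]+0
p3 X@[XOOX/..OX]: (1,0)[XOOX/X.OX]+0* (1,1)[XOOX/.XOX]+0
p4 O@[XOOX/X.OX]: (1,1)[XOOX/XOOX]+0*
p5 X@[XOOX/XOOX] terminal +0; root [.O.X/..OX] d5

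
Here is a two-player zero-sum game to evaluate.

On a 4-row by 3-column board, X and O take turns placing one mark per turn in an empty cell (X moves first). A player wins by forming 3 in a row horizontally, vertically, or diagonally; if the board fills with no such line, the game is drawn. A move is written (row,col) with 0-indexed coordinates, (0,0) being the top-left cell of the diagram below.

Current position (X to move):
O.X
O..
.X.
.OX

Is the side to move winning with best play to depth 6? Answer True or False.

X winning at [O.X/O../.X./.OX]: True

[O.X/O../.X./.OX] X move#1: (0,1):-1/OXX/O../.X./.OX, (1,1):-1/O.X/OX./.X./.OX, (1,2):-1/O.X/O.X/.X./.OX, (2,0):+1/O.X/O../XX./.OX*, (2,2):-1/O.X/O../.XX/.OX, (3,0):-1/O.X/O../.X./XOX
[O.X/O../XX./.OX] O move#2: (0,1):-1/OOX/O../XX./.OX*, (1,1):-1/O.X/OO./XX./.OX, (1,2):-1/O.X/O.O/XX./.OX, (2,2):-1/O.X/O../XXO/.OX, (3,0):-1/O.X/O../XX./OOX
[OOX/O../XX./.OX] X move#3: (1,1):+1/OOX/OX./XX./.OX*, (1,2):+1/OOX/O.X/XX./.OX, (2,2):+1/OOX/O../XXX/.OX, (3,0):+1/OOX/O../XX./XOX
[OOX/OX./XX./.OX] end (terminal -1, O#4); searched O.X/O../.X./.OX to 6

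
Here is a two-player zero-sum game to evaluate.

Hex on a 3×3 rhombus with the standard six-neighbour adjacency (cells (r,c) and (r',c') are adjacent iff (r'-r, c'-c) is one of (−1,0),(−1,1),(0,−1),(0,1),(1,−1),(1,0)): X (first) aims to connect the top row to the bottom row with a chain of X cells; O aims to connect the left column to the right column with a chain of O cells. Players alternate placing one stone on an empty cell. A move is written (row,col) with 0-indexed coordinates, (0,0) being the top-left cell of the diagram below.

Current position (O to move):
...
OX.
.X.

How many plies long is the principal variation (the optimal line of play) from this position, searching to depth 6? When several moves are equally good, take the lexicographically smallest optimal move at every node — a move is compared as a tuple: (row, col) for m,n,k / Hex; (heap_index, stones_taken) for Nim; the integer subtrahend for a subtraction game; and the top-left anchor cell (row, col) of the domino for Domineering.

[.../OX./.X.] O move#1: (0,0):-1/O../OX./.X.*, (0,1):-1/.O./OX./.X., (0,2):-1/..O/OX./.X., (1,2):-1/.../OXO/.X., (2,0):-1/.../OX./OX., (2,2):-1/.../OX./.XO
[O../OX./.X.] X move#2: (0,1):+1/OX./OX./.X.*, (0,2):+1/O.X/OX./.X., (1,2):+1/O../OXX/.X., (2,0):+1/O../OX./XX., (2,2):+1/O../OX./.XX
[OX./OX./.X.] end (terminal -1, O#3); searched .../OX./.X. to 6

PV length from [.../OX./.X.]: 2 plies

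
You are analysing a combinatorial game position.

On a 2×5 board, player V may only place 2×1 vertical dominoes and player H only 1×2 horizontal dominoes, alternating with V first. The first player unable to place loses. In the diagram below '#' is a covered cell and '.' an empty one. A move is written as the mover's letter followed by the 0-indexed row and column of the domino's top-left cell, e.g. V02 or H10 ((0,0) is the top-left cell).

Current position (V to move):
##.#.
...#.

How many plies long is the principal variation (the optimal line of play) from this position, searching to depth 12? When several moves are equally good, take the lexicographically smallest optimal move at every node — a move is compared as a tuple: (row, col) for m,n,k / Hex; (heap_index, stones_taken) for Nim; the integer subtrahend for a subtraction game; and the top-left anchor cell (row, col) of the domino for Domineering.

PV length from [##.#./...#.]: 3 plies

p1 V@[##.#./...#.]: V02[####./..##.]+1* V04[##.##/...##]-1
p2 H@[####./..##.]: H10[####./####.]-1*
p3 V@[####./####.]: V04[#####/#####]+1*
p4 H@[#####/#####] terminal -1; root [##.#./...#.] d12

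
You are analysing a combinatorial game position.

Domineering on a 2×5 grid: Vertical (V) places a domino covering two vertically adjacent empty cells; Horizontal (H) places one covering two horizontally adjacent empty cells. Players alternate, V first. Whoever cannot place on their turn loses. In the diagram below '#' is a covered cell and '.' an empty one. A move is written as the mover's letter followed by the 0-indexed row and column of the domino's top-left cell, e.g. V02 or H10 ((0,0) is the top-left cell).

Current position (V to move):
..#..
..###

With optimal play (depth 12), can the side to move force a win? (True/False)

p1 V@[..#../..###]: V00[#.#../#.###]+1* V01[.##../.####]+1
p2 H@[#.#../#.###]: H03[#.###/#.###]-1*
p3 V@[#.###/#.###]: V01[#####/#####]+1*
p4 H@[#####/#####] terminal -1; root [..#../..###] d12

V winning at [..#../..###]: True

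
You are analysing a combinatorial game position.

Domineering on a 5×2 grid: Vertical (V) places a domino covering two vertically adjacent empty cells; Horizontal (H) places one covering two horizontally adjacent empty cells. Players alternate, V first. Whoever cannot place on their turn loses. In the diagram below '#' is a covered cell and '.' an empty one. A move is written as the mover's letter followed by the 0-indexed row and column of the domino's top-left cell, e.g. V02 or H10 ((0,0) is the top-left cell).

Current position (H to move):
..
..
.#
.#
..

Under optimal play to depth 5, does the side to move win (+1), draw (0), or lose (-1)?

p1 H@[../../.#/.#/..]: H00[##/../.#/.#/..]+1* H10[../##/.#/.#/..]+1 H40[../../.#/.#/##]-1
p2 V@[##/../.#/.#/..]: V10[##/#./##/.#/..]-1* V20[##/../##/##/..]-1 V30[##/../.#/##/#.]-1
p3 H@[##/#./##/.#/..]: H40[##/#./##/.#/##]+1*
p4 V@[##/#./##/.#/##] terminal -1; root [../../.#/.#/..] d5

value(../../.#/.#/.., H) = +1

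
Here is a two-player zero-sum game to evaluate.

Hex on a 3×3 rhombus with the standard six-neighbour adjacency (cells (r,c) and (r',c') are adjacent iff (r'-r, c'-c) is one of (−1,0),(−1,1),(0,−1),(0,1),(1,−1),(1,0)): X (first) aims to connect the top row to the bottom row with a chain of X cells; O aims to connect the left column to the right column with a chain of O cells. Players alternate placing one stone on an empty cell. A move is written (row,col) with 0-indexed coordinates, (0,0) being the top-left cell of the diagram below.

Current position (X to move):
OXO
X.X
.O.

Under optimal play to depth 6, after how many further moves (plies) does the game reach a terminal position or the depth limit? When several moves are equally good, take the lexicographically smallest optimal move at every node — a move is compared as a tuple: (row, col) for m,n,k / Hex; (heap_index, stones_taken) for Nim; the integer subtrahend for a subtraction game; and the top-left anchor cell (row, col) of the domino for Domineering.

PV length from [OXO/X.X/.O.]: 3 plies

ply 1, X at OXO/X.X/.O. | (1,1)=+1→OXO/XXX/.O.*; (2,0)=+1→OXO/X.X/XO.; (2,2)=+1→OXO/X.X/.OX
ply 2, O at OXO/XXX/.O. | (2,0)=-1→OXO/XXX/OO.*; (2,2)=-1→OXO/XXX/.OO
ply 3, X at OXO/XXX/OO. | (2,2)=+1→OXO/XXX/OOX*
ply 4: OXO/XXX/OOX is terminal -1 (O); from OXO/X.X/.O. depth 6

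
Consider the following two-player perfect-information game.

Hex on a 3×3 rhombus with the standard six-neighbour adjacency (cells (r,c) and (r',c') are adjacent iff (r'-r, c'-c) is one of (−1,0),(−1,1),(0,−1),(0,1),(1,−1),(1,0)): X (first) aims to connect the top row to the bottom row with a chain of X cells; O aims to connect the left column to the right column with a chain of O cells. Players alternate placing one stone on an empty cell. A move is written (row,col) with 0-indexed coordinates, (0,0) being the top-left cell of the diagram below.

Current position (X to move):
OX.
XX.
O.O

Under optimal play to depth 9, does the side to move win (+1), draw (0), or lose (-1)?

value(OX./XX./O.O, X) = +1

p1 X@[OX./XX./O.O]: (0,2)[OXX/XX./O.O]-1 (1,2)[OX./XXX/O.O]-1 (2,1)[OX./XX./OXO]+1*
p2 O@[OX./XX./OXO] terminal -1; root [OX./XX./O.O] d9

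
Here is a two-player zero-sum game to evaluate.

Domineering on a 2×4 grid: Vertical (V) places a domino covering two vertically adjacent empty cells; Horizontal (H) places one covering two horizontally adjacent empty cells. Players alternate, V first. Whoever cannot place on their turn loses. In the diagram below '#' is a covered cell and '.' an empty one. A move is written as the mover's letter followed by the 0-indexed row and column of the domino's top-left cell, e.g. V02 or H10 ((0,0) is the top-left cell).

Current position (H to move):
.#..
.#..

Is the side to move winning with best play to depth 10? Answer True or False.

H winning at [.#../.#..]: True

p1 H@[.#../.#..]: H02[.###/.#..]+1* H12[.#../.###]+1
p2 V@[.###/.#..]: V00[####/##..]-1*
p3 H@[####/##..]: H12[####/####]+1*
p4 V@[####/####] terminal -1; root [.#../.#..] d10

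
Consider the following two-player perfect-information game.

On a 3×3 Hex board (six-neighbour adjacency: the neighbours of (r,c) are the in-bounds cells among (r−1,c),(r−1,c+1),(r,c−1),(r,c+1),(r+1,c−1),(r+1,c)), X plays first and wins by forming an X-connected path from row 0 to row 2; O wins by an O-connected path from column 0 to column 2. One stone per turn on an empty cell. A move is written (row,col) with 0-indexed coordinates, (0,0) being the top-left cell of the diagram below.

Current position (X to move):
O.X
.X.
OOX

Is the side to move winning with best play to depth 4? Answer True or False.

ply 1, X at O.X/.X./OOX | (0,1)=-1→OXX/.X./OOX; (1,0)=-1→O.X/XX./OOX; (1,2)=+1→O.X/.XX/OOX*
ply 2: O.X/.XX/OOX is terminal -1 (O); from O.X/.X./OOX depth 4

X winning at [O.X/.X./OOX]: True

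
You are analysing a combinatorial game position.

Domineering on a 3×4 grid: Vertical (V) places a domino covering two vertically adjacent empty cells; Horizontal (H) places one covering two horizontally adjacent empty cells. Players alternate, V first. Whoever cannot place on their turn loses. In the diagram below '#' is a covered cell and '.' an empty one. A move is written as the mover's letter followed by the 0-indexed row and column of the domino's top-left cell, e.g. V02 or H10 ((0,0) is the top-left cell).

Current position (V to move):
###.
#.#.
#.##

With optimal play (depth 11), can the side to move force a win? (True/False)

ply 1, V at ###./#.#./#.## | V03=+1→####/#.##/#.##*; V11=+1→###./###./####
ply 2: ####/#.##/#.## is terminal -1 (H); from ###./#.#./#.## depth 11

V winning at [###./#.#./#.##]: True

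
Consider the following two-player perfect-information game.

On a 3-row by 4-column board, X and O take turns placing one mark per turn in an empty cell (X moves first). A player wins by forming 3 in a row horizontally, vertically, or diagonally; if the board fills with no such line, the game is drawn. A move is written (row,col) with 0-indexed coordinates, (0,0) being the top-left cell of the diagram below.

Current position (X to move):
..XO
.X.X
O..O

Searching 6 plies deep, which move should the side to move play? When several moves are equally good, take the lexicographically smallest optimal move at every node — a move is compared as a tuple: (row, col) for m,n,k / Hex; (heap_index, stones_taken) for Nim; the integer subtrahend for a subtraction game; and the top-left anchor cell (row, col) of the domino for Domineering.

ply 1, X at ..XO/.X.X/O..O | (0,0)=+1→X.XO/.X.X/O..O*; (0,1)=+1→.XXO/.X.X/O..O; (1,0)=-1→..XO/XX.X/O..O; (1,2)=+1→..XO/.XXX/O..O; (2,1)=+1→..XO/.X.X/OX.O; (2,2)=+1→..XO/.X.X/O.XO
ply 2, O at X.XO/.X.X/O..O | (0,1)=-1→XOXO/.X.X/O..O*; (1,0)=-1→X.XO/OX.X/O..O; (1,2)=-1→X.XO/.XOX/O..O; (2,1)=-1→X.XO/.X.X/OO.O; (2,2)=-1→X.XO/.X.X/O.OO
ply 3, X at XOXO/.X.X/O..O | (1,0)=-1→XOXO/XX.X/O..O; (1,2)=+1→XOXO/.XXX/O..O*; (2,1)=-1→XOXO/.X.X/OX.O; (2,2)=+1→XOXO/.X.X/O.XO
ply 4: XOXO/.XXX/O..O is terminal -1 (O); from ..XO/.X.X/O..O depth 6

X's best at [..XO/.X.X/O..O]: (0,0)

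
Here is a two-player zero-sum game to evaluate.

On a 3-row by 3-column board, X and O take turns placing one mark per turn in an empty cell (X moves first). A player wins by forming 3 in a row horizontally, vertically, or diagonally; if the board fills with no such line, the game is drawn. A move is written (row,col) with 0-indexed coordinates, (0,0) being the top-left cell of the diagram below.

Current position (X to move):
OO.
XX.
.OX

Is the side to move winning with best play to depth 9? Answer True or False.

p1 X@[OO./XX./.OX]: (0,2)[OOX/XX./.OX]+1* (1,2)[OO./XXX/.OX]+1 (2,0)[OO./XX./XOX]-1
p2 O@[OOX/XX./.OX]: (1,2)[OOX/XXO/.OX]-1* (2,0)[OOX/XX./OOX]-1
p3 X@[OOX/XXO/.OX]: (2,0)[OOX/XXO/XOX]+1*
p4 O@[OOX/XXO/XOX] terminal -1; root [OO./XX./.OX] d9

X winning at [OO./XX./.OX]: True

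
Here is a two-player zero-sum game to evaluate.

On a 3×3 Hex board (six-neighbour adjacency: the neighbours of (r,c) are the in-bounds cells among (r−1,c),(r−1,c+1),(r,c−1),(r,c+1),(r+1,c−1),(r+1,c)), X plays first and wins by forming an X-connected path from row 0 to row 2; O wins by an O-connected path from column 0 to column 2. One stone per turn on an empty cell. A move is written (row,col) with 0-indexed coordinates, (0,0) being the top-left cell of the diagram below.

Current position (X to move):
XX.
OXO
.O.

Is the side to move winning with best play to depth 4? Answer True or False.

ply 1, X at XX./OXO/.O. | (0,2)=-1→XXX/OXO/.O.; (2,0)=+1→XX./OXO/XO.*; (2,2)=-1→XX./OXO/.OX
ply 2: XX./OXO/XO. is terminal -1 (O); from XX./OXO/.O. depth 4

X winning at [XX./OXO/.O.]: True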